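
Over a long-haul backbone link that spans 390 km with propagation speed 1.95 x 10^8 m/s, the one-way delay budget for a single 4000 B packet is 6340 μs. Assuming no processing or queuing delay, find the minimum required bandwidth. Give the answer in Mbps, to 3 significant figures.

L = 32000 bits.
Propagation delay = 390000 / 195000000 = 2000 μs.
Transmission budget = 6340 − 2000 = 4340 μs.
R ≥ L / t_tx = 32000 bits / 0.00434 s = 7.37 Mbps.

7.37 Mbps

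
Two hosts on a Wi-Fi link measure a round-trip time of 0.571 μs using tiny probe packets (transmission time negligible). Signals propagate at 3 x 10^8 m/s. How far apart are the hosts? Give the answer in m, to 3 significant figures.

85.7 m

One-way propagation = RTT/2 = 0.2855 μs.
d = s × t = 300000000 × 2.855e-07 = 85.7 m.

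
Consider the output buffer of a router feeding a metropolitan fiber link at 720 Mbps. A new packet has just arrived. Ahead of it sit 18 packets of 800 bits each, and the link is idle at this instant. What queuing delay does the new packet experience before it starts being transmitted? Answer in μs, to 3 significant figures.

Each queued packet: L/R = 800/720000000 = 1.11111 μs.
18 queued → 20 μs.
Queuing delay = 20.0 μs.

20.0 μs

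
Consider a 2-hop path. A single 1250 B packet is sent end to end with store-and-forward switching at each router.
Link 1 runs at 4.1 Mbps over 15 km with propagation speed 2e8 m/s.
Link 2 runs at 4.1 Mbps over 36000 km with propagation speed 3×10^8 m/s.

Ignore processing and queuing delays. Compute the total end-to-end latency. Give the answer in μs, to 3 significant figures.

125000 μs

L = 1250 × 8 = 10000 bits.
Transmission delay per hop = L/R = 10000/4.1e+06 = 2439.02 μs; 2 hops → 4878.05 μs.
Propagation delays (d/s per hop): 75, 120000 μs; sum = 120075 μs.
End-to-end = 125000 μs.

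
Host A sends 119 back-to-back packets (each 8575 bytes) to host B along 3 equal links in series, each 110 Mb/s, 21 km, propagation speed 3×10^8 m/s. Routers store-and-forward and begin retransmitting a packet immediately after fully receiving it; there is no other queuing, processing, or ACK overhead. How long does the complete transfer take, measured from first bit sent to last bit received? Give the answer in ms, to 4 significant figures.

75.67 ms

Per-hop transmission t_tx = L/R = 68600/110000000 = 0.623636 ms.
Per-hop propagation t_prop = 21000/300000000 = 0.07 ms.
Pipeline fill: first packet needs 3·t_tx to clear all hops; remaining 118 packets each add one t_tx.
Total = (3+119-1)·t_tx + 3·t_prop = 121·0.623636 + 3·0.07 = 75.67 ms.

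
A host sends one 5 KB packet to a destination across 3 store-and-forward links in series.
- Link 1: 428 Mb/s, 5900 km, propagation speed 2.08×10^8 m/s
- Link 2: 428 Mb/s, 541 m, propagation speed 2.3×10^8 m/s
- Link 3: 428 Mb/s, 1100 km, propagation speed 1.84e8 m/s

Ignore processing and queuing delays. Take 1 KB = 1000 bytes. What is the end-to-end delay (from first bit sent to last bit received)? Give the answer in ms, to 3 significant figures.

L = 40000 bits.
Transmission delay per hop = L/R = 40000/428000000 = 0.0934579 ms; 3 hops → 0.280374 ms.
Propagation delays (d/s per hop): 28.3654, 0.00235217, 5.97826 ms; sum = 34.346 ms.
End-to-end = 34.6 ms.

34.6 ms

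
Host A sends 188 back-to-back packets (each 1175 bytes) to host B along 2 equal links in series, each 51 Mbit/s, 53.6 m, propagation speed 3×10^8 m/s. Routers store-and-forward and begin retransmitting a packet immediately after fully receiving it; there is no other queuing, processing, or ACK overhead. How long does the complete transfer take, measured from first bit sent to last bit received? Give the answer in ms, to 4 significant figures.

34.84 ms

Per-hop transmission t_tx = L/R = 9400/51000000 = 0.184314 ms.
Per-hop propagation t_prop = 53.6/300000000 = 0.000178667 ms.
Pipeline fill: first packet needs 2·t_tx to clear all hops; remaining 187 packets each add one t_tx.
Total = (2+188-1)·t_tx + 2·t_prop = 189·0.184314 + 2·0.000178667 = 34.84 ms.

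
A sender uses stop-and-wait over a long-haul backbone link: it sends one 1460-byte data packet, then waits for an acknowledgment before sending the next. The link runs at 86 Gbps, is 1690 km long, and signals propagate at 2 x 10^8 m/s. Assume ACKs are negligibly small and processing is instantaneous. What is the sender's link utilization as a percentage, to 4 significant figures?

t_tx = L/R = 11680/86000000000 = 1.35814e-07 s.
t_prop = 1690000/200000000 = 0.00845 s; RTT = 0.0169 s.
Cycle = t_tx + RTT = 0.0169001 s.
Utilization = t_tx / cycle = 1.35814e-07/0.0169001 = 0.0008036 %.

0.0008036 %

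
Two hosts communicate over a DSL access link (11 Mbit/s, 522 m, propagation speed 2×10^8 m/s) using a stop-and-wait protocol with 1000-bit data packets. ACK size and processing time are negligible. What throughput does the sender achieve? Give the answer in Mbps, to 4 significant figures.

t_tx = L/R = 1000/11000000 = 9.09091e-05 s.
t_prop = 522/200000000 = 2.61e-06 s; RTT = 5.22e-06 s.
Cycle = t_tx + RTT = 9.61291e-05 s.
Throughput = L / cycle = 1000 / 9.61291e-05 = 10.40 Mbps.

10.40 Mbps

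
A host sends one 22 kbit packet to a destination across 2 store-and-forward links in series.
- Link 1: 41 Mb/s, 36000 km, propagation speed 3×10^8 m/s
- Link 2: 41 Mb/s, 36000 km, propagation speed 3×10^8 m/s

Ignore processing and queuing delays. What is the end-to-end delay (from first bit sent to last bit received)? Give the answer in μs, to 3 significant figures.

L = 22000 bits.
Transmission delay per hop = L/R = 22000/41000000 = 536.585 μs; 2 hops → 1073.17 μs.
Propagation delays (d/s per hop): 120000, 120000 μs; sum = 240000 μs.
End-to-end = 241000 μs.

241000 μs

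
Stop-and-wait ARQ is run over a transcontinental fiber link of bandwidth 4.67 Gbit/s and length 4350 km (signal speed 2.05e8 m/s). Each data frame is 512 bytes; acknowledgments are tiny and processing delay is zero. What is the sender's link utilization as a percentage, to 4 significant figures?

0.002067 %

t_tx = L/R = 4096/4670000000 = 8.77088e-07 s.
t_prop = 4350000/2.05e+08 = 0.0212195 s; RTT = 0.042439 s.
Cycle = t_tx + RTT = 0.0424399 s.
Utilization = t_tx / cycle = 8.77088e-07/0.0424399 = 0.002067 %.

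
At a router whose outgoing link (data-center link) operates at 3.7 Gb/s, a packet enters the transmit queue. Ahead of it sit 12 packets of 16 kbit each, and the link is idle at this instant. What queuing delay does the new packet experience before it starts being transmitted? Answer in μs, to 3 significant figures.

51.9 μs

Each queued packet: L/R = 16000/3700000000 = 4.32432 μs.
12 queued → 51.8919 μs.
Queuing delay = 51.9 μs.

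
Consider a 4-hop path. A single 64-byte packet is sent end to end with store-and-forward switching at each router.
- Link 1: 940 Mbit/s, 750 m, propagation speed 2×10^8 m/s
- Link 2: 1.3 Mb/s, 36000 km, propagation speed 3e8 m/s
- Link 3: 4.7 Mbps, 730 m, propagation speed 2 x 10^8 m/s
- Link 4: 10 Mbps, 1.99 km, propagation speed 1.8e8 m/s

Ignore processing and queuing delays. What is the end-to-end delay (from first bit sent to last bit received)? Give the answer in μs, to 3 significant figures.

121000 μs

L = 64 × 8 = 512 bits.
Transmission delays (L/R per hop): 0.544681, 393.846, 108.936, 51.2 μs; sum = 554.527 μs.
Propagation delays (d/s per hop): 3.75, 120000, 3.65, 11.0556 μs; sum = 120018 μs.
End-to-end = 121000 μs.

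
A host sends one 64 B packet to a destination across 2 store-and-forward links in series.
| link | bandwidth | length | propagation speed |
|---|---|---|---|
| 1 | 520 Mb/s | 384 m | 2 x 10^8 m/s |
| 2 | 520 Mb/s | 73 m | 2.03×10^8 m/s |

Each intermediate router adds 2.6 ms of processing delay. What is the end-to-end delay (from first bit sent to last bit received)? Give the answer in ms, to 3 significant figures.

2.60 ms

L = 64 × 8 = 512 bits.
Transmission delay per hop = L/R = 512/520000000 = 0.000984615 ms; 2 hops → 0.00196923 ms.
Propagation delays (d/s per hop): 0.00192, 0.000359606 ms; sum = 0.00227961 ms.
Processing at 1 router(s): 1 × 2.6 ms = 2.6 ms.
End-to-end = 2.60 ms.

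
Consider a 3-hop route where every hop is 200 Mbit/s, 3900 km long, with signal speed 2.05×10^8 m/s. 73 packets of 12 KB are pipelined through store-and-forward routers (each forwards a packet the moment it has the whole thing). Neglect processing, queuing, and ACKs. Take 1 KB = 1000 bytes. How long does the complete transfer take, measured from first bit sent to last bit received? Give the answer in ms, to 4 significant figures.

93.07 ms

Per-hop transmission t_tx = L/R = 96000/200000000 = 0.48 ms.
Per-hop propagation t_prop = 3900000/2.05e+08 = 19.0244 ms.
Pipeline fill: first packet needs 3·t_tx to clear all hops; remaining 72 packets each add one t_tx.
Total = (3+73-1)·t_tx + 3·t_prop = 75·0.48 + 3·19.0244 = 93.07 ms.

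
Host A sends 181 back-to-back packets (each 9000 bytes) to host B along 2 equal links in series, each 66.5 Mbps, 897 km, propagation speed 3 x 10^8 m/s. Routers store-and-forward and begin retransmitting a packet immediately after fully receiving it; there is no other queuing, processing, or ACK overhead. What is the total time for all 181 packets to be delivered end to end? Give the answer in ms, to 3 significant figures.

Per-hop transmission t_tx = L/R = 72000/66500000 = 1.08271 ms.
Per-hop propagation t_prop = 897000/300000000 = 2.99 ms.
Pipeline fill: first packet needs 2·t_tx to clear all hops; remaining 180 packets each add one t_tx.
Total = (2+181-1)·t_tx + 2·t_prop = 182·1.08271 + 2·2.99 = 203 ms.

203 ms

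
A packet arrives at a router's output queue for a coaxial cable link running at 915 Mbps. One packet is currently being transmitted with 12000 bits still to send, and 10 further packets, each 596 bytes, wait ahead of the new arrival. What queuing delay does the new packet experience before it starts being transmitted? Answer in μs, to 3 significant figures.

Each queued packet: L/R = 4768/915000000 = 5.21093 μs.
10 queued → 52.1093 μs.
Plus remaining 12000 bits of current packet: 13.1148 μs.
Queuing delay = 65.2 μs.

65.2 μs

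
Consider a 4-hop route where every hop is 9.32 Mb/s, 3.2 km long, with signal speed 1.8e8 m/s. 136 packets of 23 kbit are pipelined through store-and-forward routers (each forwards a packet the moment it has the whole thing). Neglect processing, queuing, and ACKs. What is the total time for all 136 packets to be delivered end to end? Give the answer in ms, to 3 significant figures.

343 ms

Per-hop transmission t_tx = L/R = 23000/9320000 = 2.46781 ms.
Per-hop propagation t_prop = 3200/180000000 = 0.0177778 ms.
Pipeline fill: first packet needs 4·t_tx to clear all hops; remaining 135 packets each add one t_tx.
Total = (4+136-1)·t_tx + 4·t_prop = 139·2.46781 + 4·0.0177778 = 343 ms.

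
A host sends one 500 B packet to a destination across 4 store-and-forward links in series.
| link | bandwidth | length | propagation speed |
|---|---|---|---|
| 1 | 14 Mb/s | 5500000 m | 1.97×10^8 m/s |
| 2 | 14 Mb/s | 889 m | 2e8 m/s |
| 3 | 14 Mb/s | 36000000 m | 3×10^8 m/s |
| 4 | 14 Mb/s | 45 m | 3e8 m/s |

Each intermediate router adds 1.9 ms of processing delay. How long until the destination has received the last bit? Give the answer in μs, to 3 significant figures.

155000 μs

L = 500 × 8 = 4000 bits.
Transmission delay per hop = L/R = 4000/14000000 = 285.714 μs; 4 hops → 1142.86 μs.
Propagation delays (d/s per hop): 27918.8, 4.445, 120000, 0.15 μs; sum = 147923 μs.
Processing at 3 router(s): 3 × 1.9 ms = 5700 μs.
End-to-end = 155000 μs.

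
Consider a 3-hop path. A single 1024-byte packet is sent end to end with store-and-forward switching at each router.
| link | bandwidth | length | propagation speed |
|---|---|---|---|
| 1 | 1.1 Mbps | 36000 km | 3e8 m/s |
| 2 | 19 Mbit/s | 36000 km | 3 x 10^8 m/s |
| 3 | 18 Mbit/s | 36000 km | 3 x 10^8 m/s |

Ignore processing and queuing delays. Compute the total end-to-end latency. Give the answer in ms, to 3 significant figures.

L = 1024 × 8 = 8192 bits.
Transmission delays (L/R per hop): 7.44727, 0.431158, 0.455111 ms; sum = 8.33354 ms.
Propagation delays (d/s per hop): 120, 120, 120 ms; sum = 360 ms.
End-to-end = 368 ms.

368 ms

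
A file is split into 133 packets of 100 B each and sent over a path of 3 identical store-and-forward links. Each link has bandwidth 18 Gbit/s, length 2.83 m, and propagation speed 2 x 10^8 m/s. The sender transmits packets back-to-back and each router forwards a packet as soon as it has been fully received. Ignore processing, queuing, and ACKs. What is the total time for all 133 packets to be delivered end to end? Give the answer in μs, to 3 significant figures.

Per-hop transmission t_tx = L/R = 800/18000000000 = 0.0444444 μs.
Per-hop propagation t_prop = 2.83/200000000 = 0.01415 μs.
Pipeline fill: first packet needs 3·t_tx to clear all hops; remaining 132 packets each add one t_tx.
Total = (3+133-1)·t_tx + 3·t_prop = 135·0.0444444 + 3·0.01415 = 6.04 μs.

6.04 μs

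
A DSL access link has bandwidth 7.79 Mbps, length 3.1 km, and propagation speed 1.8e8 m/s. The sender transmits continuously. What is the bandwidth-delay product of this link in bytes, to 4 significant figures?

Propagation delay = 3100 / 180000000 = 1.72222e-05 s.
BDP = R × t_prop = 7790000 × 1.72222e-05 = 134.161 bits.
In bytes: 134.161/8 = 16.77 bytes.

16.77 bytes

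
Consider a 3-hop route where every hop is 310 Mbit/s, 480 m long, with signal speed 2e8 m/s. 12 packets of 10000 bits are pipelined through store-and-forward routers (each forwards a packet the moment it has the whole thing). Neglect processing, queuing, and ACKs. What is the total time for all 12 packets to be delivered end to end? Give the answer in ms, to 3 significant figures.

Per-hop transmission t_tx = L/R = 10000/310000000 = 0.0322581 ms.
Per-hop propagation t_prop = 480/200000000 = 0.0024 ms.
Pipeline fill: first packet needs 3·t_tx to clear all hops; remaining 11 packets each add one t_tx.
Total = (3+12-1)·t_tx + 3·t_prop = 14·0.0322581 + 3·0.0024 = 0.459 ms.

0.459 ms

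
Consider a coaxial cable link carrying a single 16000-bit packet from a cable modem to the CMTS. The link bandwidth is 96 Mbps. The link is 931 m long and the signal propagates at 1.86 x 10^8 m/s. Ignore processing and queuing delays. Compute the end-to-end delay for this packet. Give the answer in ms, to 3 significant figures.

Transmission delay = L/R = 16000 / 96000000 = 0.166667 ms.
Propagation delay = d/s = 931 m / 186000000 m/s = 0.00500538 ms.
Total = 0.172 ms.

0.172 ms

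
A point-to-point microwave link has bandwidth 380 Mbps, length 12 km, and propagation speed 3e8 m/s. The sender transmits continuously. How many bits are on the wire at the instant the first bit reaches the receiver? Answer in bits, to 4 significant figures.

Propagation delay = 12000 / 300000000 = 4e-05 s.
BDP = R × t_prop = 380000000 × 4e-05 = 15200 bits.

15200 bits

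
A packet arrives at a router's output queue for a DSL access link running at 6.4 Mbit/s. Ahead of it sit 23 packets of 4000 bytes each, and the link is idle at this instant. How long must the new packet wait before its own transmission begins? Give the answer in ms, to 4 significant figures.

Each queued packet: L/R = 32000/6400000 = 5 ms.
23 queued → 115 ms.
Queuing delay = 115.0 ms.

115.0 ms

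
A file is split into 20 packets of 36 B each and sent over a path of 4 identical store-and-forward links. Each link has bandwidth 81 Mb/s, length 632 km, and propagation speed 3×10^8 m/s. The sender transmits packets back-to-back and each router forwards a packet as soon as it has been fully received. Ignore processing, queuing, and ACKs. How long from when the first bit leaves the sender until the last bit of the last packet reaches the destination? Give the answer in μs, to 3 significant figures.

Per-hop transmission t_tx = L/R = 288/81000000 = 3.55556 μs.
Per-hop propagation t_prop = 632000/300000000 = 2106.67 μs.
Pipeline fill: first packet needs 4·t_tx to clear all hops; remaining 19 packets each add one t_tx.
Total = (4+20-1)·t_tx + 4·t_prop = 23·3.55556 + 4·2106.67 = 8510 μs.

8510 μs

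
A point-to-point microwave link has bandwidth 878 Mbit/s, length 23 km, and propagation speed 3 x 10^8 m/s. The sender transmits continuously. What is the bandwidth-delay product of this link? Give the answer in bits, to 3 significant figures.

Propagation delay = 23000 / 300000000 = 7.66667e-05 s.
BDP = R × t_prop = 878000000 × 7.66667e-05 = 67313.3 bits.

67300 bits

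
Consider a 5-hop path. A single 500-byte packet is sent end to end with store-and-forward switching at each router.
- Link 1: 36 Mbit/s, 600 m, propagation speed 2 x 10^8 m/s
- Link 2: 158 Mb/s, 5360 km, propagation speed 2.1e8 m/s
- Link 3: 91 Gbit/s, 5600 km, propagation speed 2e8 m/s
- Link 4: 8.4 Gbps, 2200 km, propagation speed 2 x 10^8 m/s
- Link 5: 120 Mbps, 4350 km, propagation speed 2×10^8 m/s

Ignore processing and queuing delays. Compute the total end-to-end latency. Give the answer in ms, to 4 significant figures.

L = 500 × 8 = 4000 bits.
Transmission delays (L/R per hop): 0.111111, 0.0253165, 4.3956e-05, 0.00047619, 0.0333333 ms; sum = 0.170281 ms.
Propagation delays (d/s per hop): 0.003, 25.5238, 28, 11, 21.75 ms; sum = 86.2768 ms.
End-to-end = 86.45 ms.

86.45 ms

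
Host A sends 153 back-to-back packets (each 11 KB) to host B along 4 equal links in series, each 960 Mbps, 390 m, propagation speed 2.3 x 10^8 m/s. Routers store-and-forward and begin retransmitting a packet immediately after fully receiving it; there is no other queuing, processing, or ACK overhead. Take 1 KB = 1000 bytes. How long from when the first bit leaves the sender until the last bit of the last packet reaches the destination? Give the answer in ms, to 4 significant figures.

14.31 ms

Per-hop transmission t_tx = L/R = 88000/960000000 = 0.0916667 ms.
Per-hop propagation t_prop = 390/2.3e+08 = 0.00169565 ms.
Pipeline fill: first packet needs 4·t_tx to clear all hops; remaining 152 packets each add one t_tx.
Total = (4+153-1)·t_tx + 4·t_prop = 156·0.0916667 + 4·0.00169565 = 14.31 ms.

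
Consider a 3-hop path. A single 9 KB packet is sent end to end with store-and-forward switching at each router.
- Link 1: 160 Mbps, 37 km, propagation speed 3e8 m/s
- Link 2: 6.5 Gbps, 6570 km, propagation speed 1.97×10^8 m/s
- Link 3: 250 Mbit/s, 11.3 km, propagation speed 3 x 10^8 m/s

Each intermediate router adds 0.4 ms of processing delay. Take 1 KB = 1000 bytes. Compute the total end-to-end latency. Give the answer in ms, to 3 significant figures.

L = 72000 bits.
Transmission delays (L/R per hop): 0.45, 0.0110769, 0.288 ms; sum = 0.749077 ms.
Propagation delays (d/s per hop): 0.123333, 33.3503, 0.0376667 ms; sum = 33.5113 ms.
Processing at 2 router(s): 2 × 0.4 ms = 0.8 ms.
End-to-end = 35.1 ms.

35.1 ms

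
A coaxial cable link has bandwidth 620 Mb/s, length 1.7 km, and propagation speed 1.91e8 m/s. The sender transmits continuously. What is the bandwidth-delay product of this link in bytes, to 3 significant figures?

Propagation delay = 1700 / 191000000 = 8.90052e-06 s.
BDP = R × t_prop = 620000000 × 8.90052e-06 = 5518.32 bits.
In bytes: 5518.32/8 = 690 bytes.

690 bytes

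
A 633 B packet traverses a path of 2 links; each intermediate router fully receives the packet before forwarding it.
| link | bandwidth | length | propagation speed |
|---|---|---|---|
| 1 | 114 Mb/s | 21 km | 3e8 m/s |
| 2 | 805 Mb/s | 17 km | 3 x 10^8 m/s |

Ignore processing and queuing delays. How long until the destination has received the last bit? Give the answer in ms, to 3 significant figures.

L = 633 × 8 = 5064 bits.
Transmission delays (L/R per hop): 0.0444211, 0.00629068 ms; sum = 0.0507117 ms.
Propagation delays (d/s per hop): 0.07, 0.0566667 ms; sum = 0.126667 ms.
End-to-end = 0.177 ms.

0.177 ms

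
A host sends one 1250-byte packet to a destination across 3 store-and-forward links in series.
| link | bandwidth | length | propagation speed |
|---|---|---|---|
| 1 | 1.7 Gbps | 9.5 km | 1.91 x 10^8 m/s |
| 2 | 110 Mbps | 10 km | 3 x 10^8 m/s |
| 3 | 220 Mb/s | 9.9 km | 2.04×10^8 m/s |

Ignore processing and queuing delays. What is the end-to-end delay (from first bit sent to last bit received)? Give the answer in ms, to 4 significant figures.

0.2738 ms

L = 1250 × 8 = 10000 bits.
Transmission delays (L/R per hop): 0.00588235, 0.0909091, 0.0454545 ms; sum = 0.142246 ms.
Propagation delays (d/s per hop): 0.0497382, 0.0333333, 0.0485294 ms; sum = 0.131601 ms.
End-to-end = 0.2738 ms.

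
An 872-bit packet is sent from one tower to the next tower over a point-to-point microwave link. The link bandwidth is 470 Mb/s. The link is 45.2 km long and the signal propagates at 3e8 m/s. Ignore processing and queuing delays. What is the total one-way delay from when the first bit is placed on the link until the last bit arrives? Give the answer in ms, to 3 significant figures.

0.153 ms

Transmission delay = L/R = 872 / 470000000 = 0.00185532 ms.
Propagation delay = d/s = 45200 m / 300000000 m/s = 0.150667 ms.
Total = 0.153 ms.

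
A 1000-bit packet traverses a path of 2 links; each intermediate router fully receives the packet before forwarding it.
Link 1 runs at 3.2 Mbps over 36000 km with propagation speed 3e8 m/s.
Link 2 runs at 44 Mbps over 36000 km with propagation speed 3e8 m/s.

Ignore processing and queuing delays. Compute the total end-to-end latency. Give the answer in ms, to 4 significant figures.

Transmission delays (L/R per hop): 0.3125, 0.0227273 ms; sum = 0.335227 ms.
Propagation delays (d/s per hop): 120, 120 ms; sum = 240 ms.
End-to-end = 240.3 ms.

240.3 ms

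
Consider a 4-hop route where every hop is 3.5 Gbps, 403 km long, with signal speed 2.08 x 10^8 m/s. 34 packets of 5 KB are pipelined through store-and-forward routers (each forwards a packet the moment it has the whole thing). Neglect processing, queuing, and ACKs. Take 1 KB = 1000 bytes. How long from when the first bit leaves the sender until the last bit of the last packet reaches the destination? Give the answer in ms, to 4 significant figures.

8.173 ms

Per-hop transmission t_tx = L/R = 40000/3500000000 = 0.0114286 ms.
Per-hop propagation t_prop = 403000/208000000 = 1.9375 ms.
Pipeline fill: first packet needs 4·t_tx to clear all hops; remaining 33 packets each add one t_tx.
Total = (4+34-1)·t_tx + 4·t_prop = 37·0.0114286 + 4·1.9375 = 8.173 ms.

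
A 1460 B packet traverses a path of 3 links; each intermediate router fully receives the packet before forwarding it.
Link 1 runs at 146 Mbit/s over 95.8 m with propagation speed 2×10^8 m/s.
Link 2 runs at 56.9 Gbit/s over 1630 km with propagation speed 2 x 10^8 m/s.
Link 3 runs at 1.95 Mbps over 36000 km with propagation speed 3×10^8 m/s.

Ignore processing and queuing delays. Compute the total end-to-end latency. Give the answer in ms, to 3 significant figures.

L = 1460 × 8 = 11680 bits.
Transmission delays (L/R per hop): 0.08, 0.000205272, 5.98974 ms; sum = 6.06995 ms.
Propagation delays (d/s per hop): 0.000479, 8.15, 120 ms; sum = 128.15 ms.
End-to-end = 134 ms.

134 ms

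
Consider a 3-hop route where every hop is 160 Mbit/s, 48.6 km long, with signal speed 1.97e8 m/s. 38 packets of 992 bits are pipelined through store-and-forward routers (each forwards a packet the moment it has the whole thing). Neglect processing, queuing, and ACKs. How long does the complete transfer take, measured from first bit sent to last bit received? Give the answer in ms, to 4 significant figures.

0.9881 ms

Per-hop transmission t_tx = L/R = 992/160000000 = 0.0062 ms.
Per-hop propagation t_prop = 48600/197000000 = 0.246701 ms.
Pipeline fill: first packet needs 3·t_tx to clear all hops; remaining 37 packets each add one t_tx.
Total = (3+38-1)·t_tx + 3·t_prop = 40·0.0062 + 3·0.246701 = 0.9881 ms.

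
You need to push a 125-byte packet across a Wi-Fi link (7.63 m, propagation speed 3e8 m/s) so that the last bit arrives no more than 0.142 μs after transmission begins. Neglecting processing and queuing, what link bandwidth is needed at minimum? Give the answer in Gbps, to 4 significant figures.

L = 1000 bits.
Propagation delay = 7.63 / 300000000 = 0.0254333 μs.
Transmission budget = 0.142 − 0.0254333 = 0.116567 μs.
R ≥ L / t_tx = 1000 bits / 1.16567e-07 s = 8.579 Gbps.

8.579 Gbps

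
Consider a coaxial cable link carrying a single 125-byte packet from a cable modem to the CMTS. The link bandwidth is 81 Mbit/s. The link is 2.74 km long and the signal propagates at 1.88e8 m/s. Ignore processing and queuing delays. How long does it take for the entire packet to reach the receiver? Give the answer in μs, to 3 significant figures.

26.9 μs

L = 125 × 8 = 1000 bits.
Transmission delay = L/R = 1000 / 81000000 = 12.3457 μs.
Propagation delay = d/s = 2740 m / 188000000 m/s = 14.5745 μs.
Total = 26.9 μs.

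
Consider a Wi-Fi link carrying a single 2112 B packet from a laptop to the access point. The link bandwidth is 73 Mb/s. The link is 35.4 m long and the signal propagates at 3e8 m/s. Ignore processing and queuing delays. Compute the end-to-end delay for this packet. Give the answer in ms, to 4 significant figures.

0.2316 ms

L = 2112 × 8 = 16896 bits.
Transmission delay = L/R = 16896 / 73000000 = 0.231452 ms.
Propagation delay = d/s = 35.4 m / 300000000 m/s = 0.000118 ms.
Total = 0.2316 ms.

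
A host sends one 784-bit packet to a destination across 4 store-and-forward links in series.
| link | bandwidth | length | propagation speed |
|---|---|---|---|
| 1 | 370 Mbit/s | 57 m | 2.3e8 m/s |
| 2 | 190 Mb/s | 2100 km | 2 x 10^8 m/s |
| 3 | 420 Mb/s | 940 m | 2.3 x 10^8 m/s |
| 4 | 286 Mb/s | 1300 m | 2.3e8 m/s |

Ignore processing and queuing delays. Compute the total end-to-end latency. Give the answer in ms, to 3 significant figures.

Transmission delays (L/R per hop): 0.00211892, 0.00412632, 0.00186667, 0.00274126 ms; sum = 0.0108532 ms.
Propagation delays (d/s per hop): 0.000247826, 10.5, 0.00408696, 0.00565217 ms; sum = 10.51 ms.
End-to-end = 10.5 ms.

10.5 ms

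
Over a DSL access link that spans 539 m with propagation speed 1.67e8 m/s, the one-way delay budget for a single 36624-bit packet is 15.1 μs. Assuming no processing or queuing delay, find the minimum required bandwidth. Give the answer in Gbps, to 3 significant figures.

3.08 Gbps

Propagation delay = 539 / 167000000 = 3.22754 μs.
Transmission budget = 15.1 − 3.22754 = 11.8725 μs.
R ≥ L / t_tx = 36624 bits / 1.18725e-05 s = 3.08 Gbps.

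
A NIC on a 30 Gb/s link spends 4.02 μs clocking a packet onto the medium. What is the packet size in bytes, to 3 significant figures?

L = R × t_tx = 30000000000 b/s × 4.02e-06 s = 120600 bits.
In bytes: 120600 / 8 = 15100 bytes.

15100 bytes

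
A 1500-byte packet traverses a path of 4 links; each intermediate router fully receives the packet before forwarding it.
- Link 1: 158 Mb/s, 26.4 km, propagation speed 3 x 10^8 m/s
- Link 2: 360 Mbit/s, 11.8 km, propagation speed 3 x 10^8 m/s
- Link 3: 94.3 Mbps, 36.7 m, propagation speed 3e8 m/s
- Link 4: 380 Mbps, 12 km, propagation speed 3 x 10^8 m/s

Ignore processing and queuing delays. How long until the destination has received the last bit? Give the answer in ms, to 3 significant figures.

L = 1500 × 8 = 12000 bits.
Transmission delays (L/R per hop): 0.0759494, 0.0333333, 0.127253, 0.0315789 ms; sum = 0.268115 ms.
Propagation delays (d/s per hop): 0.088, 0.0393333, 0.000122333, 0.04 ms; sum = 0.167456 ms.
End-to-end = 0.436 ms.

0.436 ms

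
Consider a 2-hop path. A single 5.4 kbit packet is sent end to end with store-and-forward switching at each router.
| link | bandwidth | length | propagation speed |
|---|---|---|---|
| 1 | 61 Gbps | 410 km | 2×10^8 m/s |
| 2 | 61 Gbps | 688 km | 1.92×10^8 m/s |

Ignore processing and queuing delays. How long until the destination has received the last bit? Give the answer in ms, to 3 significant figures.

5.63 ms

L = 5400 bits.
Transmission delay per hop = L/R = 5400/61000000000 = 8.85246e-05 ms; 2 hops → 0.000177049 ms.
Propagation delays (d/s per hop): 2.05, 3.58333 ms; sum = 5.63333 ms.
End-to-end = 5.63 ms.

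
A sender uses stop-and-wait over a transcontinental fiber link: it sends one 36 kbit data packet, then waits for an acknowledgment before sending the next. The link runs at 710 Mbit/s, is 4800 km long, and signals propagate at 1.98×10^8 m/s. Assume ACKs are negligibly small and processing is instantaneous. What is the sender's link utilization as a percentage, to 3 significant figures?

0.104 %

t_tx = L/R = 36000/710000000 = 5.07042e-05 s.
t_prop = 4800000/198000000 = 0.0242424 s; RTT = 0.0484848 s.
Cycle = t_tx + RTT = 0.0485356 s.
Utilization = t_tx / cycle = 5.07042e-05/0.0485356 = 0.104 %.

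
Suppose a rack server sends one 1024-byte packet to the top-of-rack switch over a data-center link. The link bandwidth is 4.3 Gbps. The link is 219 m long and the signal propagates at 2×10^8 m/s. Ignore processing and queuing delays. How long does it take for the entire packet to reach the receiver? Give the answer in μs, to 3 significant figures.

3.00 μs

L = 1024 × 8 = 8192 bits.
Transmission delay = L/R = 8192 / 4300000000 = 1.90512 μs.
Propagation delay = d/s = 219 m / 200000000 m/s = 1.095 μs.
Total = 3.00 μs.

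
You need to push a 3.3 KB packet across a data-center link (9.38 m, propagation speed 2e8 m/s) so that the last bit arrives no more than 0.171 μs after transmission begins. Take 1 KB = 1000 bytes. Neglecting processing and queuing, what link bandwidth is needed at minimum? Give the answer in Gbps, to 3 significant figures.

213 Gbps

L = 26400 bits.
Propagation delay = 9.38 / 200000000 = 0.0469 μs.
Transmission budget = 0.171 − 0.0469 = 0.1241 μs.
R ≥ L / t_tx = 26400 bits / 1.241e-07 s = 213 Gbps.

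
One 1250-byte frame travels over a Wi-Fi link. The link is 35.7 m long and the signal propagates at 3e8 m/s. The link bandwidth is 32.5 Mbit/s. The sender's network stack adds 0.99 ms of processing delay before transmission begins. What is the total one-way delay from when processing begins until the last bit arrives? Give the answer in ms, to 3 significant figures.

1.30 ms

L = 1250 × 8 = 10000 bits.
Transmission delay = L/R = 10000 / 32500000 = 0.307692 ms.
Propagation delay = d/s = 35.7 m / 300000000 m/s = 0.000119 ms.
Plus processing delay 0.99 ms = 0.99 ms.
Total = 1.30 ms.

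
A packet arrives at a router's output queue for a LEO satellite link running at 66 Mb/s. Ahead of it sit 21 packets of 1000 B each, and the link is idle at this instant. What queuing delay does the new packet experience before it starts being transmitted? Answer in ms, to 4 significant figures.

Each queued packet: L/R = 8000/66000000 = 0.121212 ms.
21 queued → 2.54545 ms.
Queuing delay = 2.545 ms.

2.545 ms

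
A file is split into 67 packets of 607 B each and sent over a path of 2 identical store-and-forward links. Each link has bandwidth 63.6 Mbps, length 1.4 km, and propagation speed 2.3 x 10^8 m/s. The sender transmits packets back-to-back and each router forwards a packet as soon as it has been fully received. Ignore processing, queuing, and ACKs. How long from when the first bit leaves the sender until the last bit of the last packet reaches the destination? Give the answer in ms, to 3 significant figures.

5.20 ms

Per-hop transmission t_tx = L/R = 4856/63600000 = 0.0763522 ms.
Per-hop propagation t_prop = 1400/2.3e+08 = 0.00608696 ms.
Pipeline fill: first packet needs 2·t_tx to clear all hops; remaining 66 packets each add one t_tx.
Total = (2+67-1)·t_tx + 2·t_prop = 68·0.0763522 + 2·0.00608696 = 5.20 ms.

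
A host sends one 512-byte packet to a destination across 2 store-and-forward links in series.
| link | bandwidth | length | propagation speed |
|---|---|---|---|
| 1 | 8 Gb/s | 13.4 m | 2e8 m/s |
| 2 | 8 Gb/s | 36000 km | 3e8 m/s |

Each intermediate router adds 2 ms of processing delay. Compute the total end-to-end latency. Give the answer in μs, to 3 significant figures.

L = 512 × 8 = 4096 bits.
Transmission delay per hop = L/R = 4096/8000000000 = 0.512 μs; 2 hops → 1.024 μs.
Propagation delays (d/s per hop): 0.067, 120000 μs; sum = 120000 μs.
Processing at 1 router(s): 1 × 2 ms = 2000 μs.
End-to-end = 122000 μs.

122000 μs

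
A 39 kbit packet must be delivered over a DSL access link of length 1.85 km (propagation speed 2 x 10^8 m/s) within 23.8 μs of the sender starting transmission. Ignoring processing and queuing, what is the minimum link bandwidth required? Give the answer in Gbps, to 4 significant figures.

2.680 Gbps

Propagation delay = 1850 / 200000000 = 9.25 μs.
Transmission budget = 23.8 − 9.25 = 14.55 μs.
R ≥ L / t_tx = 39000 bits / 1.455e-05 s = 2.680 Gbps.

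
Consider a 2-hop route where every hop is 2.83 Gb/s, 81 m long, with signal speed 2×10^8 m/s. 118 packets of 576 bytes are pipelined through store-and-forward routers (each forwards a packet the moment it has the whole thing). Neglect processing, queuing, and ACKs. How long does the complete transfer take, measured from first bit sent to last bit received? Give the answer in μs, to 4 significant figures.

Per-hop transmission t_tx = L/R = 4608/2830000000 = 1.62827 μs.
Per-hop propagation t_prop = 81/200000000 = 0.405 μs.
Pipeline fill: first packet needs 2·t_tx to clear all hops; remaining 117 packets each add one t_tx.
Total = (2+118-1)·t_tx + 2·t_prop = 119·1.62827 + 2·0.405 = 194.6 μs.

194.6 μs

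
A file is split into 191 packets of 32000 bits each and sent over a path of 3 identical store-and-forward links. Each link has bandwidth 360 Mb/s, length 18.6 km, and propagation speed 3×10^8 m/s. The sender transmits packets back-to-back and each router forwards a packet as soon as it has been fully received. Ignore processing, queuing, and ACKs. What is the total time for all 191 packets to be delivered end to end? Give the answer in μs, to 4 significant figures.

Per-hop transmission t_tx = L/R = 32000/360000000 = 88.8889 μs.
Per-hop propagation t_prop = 18600/300000000 = 62 μs.
Pipeline fill: first packet needs 3·t_tx to clear all hops; remaining 190 packets each add one t_tx.
Total = (3+191-1)·t_tx + 3·t_prop = 193·88.8889 + 3·62 = 17340 μs.

17340 μs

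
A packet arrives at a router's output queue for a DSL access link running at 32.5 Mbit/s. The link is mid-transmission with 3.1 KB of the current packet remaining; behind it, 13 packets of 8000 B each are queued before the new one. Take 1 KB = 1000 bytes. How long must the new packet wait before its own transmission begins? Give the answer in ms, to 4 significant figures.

Each queued packet: L/R = 64000/32500000 = 1.96923 ms.
13 queued → 25.6 ms.
Plus remaining 24800 bits of current packet: 0.763077 ms.
Queuing delay = 26.36 ms.

26.36 ms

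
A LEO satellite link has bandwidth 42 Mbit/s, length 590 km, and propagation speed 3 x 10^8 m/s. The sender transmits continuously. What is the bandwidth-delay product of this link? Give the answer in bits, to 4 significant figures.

Propagation delay = 590000 / 300000000 = 0.00196667 s.
BDP = R × t_prop = 42000000 × 0.00196667 = 82600 bits.

82600 bits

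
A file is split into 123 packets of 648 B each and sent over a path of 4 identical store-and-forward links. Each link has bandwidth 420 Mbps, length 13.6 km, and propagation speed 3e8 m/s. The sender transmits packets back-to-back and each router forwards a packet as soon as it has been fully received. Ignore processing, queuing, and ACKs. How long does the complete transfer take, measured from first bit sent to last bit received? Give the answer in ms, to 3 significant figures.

1.74 ms

Per-hop transmission t_tx = L/R = 5184/420000000 = 0.0123429 ms.
Per-hop propagation t_prop = 13600/300000000 = 0.0453333 ms.
Pipeline fill: first packet needs 4·t_tx to clear all hops; remaining 122 packets each add one t_tx.
Total = (4+123-1)·t_tx + 4·t_prop = 126·0.0123429 + 4·0.0453333 = 1.74 ms.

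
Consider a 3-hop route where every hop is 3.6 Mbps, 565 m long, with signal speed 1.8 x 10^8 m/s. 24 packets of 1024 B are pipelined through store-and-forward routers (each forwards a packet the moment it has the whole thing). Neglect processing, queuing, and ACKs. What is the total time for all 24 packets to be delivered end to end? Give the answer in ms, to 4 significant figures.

Per-hop transmission t_tx = L/R = 8192/3600000 = 2.27556 ms.
Per-hop propagation t_prop = 565/180000000 = 0.00313889 ms.
Pipeline fill: first packet needs 3·t_tx to clear all hops; remaining 23 packets each add one t_tx.
Total = (3+24-1)·t_tx + 3·t_prop = 26·2.27556 + 3·0.00313889 = 59.17 ms.

59.17 ms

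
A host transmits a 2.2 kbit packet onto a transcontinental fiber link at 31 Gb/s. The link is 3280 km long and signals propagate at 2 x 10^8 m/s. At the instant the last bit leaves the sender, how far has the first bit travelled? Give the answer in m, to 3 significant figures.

14.2 m

t_tx = L/R = 2200/31000000000 = 7.09677e-08 s.
Distance = s × t_tx = 200000000 × 7.09677e-08 = 14.2 m.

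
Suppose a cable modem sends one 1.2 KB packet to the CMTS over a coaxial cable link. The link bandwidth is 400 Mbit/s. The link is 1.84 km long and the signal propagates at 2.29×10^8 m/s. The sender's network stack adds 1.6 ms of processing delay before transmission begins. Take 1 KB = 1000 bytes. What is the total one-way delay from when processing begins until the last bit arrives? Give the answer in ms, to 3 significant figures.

L = 9600 bits.
Transmission delay = L/R = 9600 / 400000000 = 0.024 ms.
Propagation delay = d/s = 1840 m / 229000000 m/s = 0.00803493 ms.
Plus processing delay 1.6 ms = 1.6 ms.
Total = 1.63 ms.

1.63 ms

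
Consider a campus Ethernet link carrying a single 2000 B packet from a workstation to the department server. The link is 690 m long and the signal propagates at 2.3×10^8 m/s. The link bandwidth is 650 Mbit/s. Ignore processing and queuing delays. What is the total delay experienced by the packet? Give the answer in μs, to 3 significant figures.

27.6 μs

L = 2000 × 8 = 16000 bits.
Transmission delay = L/R = 16000 / 650000000 = 24.6154 μs.
Propagation delay = d/s = 690 m / 2.3e+08 m/s = 3 μs.
Total = 27.6 μs.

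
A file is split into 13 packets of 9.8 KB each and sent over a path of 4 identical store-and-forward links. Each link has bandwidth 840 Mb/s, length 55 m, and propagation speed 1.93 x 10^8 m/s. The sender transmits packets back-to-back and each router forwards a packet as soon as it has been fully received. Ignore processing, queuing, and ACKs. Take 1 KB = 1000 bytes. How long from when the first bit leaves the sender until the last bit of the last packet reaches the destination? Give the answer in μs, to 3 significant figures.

Per-hop transmission t_tx = L/R = 78400/840000000 = 93.3333 μs.
Per-hop propagation t_prop = 55/193000000 = 0.284974 μs.
Pipeline fill: first packet needs 4·t_tx to clear all hops; remaining 12 packets each add one t_tx.
Total = (4+13-1)·t_tx + 4·t_prop = 16·93.3333 + 4·0.284974 = 1490 μs.

1490 μs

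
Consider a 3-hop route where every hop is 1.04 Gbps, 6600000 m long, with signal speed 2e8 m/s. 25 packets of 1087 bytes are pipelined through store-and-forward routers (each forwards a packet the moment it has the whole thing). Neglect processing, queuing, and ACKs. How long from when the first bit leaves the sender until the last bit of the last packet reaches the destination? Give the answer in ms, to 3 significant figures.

99.2 ms

Per-hop transmission t_tx = L/R = 8696/1040000000 = 0.00836154 ms.
Per-hop propagation t_prop = 6600000/200000000 = 33 ms.
Pipeline fill: first packet needs 3·t_tx to clear all hops; remaining 24 packets each add one t_tx.
Total = (3+25-1)·t_tx + 3·t_prop = 27·0.00836154 + 3·33 = 99.2 ms.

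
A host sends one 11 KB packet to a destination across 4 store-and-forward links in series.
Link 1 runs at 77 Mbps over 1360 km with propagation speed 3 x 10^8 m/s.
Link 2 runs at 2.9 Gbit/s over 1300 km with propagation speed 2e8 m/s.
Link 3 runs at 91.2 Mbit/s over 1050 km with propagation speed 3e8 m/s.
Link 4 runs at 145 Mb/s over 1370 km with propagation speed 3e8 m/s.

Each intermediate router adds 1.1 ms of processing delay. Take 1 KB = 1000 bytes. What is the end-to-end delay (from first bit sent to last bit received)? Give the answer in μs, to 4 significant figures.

L = 88000 bits.
Transmission delays (L/R per hop): 1142.86, 30.3448, 964.912, 606.897 μs; sum = 2745.01 μs.
Propagation delays (d/s per hop): 4533.33, 6500, 3500, 4566.67 μs; sum = 19100 μs.
Processing at 3 router(s): 3 × 1.1 ms = 3300 μs.
End-to-end = 25150 μs.

25150 μs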